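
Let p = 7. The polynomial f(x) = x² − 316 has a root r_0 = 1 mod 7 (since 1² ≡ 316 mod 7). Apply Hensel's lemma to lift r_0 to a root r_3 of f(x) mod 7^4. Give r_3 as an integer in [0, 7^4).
r_3 = 2290 (mod 2401)

Hensel's recurrence: r_{i+1} = r_i − f(r_i)·(f′(r_i))^{-1} mod 7^{i+2}, with f′(x) = 2x. Iterate:
  r_0 = 1 (mod 7)
  r_1 = 36 (mod 49)
  r_2 = 232 (mod 343)
  r_3 = 2290 (mod 2401)
Final: r_3 = 2290, and one checks f(r_3) ≡ 0 mod 7^4.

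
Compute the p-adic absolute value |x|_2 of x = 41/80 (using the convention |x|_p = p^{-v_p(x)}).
|41/80|_2 = 16

Step 1 — compute v_2(x) by factoring powers of 2 out of the numerator and denominator: v_2(41/80) = -4. Step 2 — apply |x|_p = p^{-v_p(x)} = 2^{4} = 16.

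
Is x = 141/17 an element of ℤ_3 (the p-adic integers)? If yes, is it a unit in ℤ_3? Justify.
x ∈ ℤ_3 but not a unit; v_3(x) = 1 > 0

ℤ_3 = {x ∈ ℚ_3 : v_3(x) ≥ 0} and ℤ_3^× = {x ∈ ℤ_3 : v_3(x) = 0}. Here v_3(141/17) = v_3(num) − v_3(den) = 1; compare against these criteria.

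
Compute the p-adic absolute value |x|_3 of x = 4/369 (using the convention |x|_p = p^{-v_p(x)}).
|4/369|_3 = 9

Step 1 — compute v_3(x) by factoring powers of 3 out of the numerator and denominator: v_3(4/369) = -2. Step 2 — apply |x|_p = p^{-v_p(x)} = 3^{2} = 9.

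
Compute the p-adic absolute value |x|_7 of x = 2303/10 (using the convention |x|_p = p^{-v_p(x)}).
|2303/10|_7 = 1/49

Step 1 — compute v_7(x) by factoring powers of 7 out of the numerator and denominator: v_7(2303/10) = 2. Step 2 — apply |x|_p = p^{-v_p(x)} = 7^{-2} = 1/49.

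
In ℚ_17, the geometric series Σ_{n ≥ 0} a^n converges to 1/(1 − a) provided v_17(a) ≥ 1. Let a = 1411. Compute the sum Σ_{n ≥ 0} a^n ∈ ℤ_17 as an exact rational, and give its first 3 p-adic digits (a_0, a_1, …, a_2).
Σ a^n = 1/(1 − a) = -1/1410;  first 3 digits = (1, 15, 8)

v_17(a) = 1 ≥ 1, so the series converges in ℤ_17 to 1/(1 − a) = 1/(1 − 1411) = -1/1410. Expand this rational in ℤ_17: compute digits iteratively via d_i = x_i mod 17, x_{i+1} = (x_i − d_i)/17. The first 3 digits are (1, 15, 8).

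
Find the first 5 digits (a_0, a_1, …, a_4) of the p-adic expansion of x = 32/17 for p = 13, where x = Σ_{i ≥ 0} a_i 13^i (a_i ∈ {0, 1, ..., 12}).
(a_0, …, a_4) = (8, 11, 6, 1, 6)

v_13(32/17) = 0 (numerator and denominator both coprime to 13), so x ∈ ℤ_13^×. Compute digits iteratively via a_i = x_i mod 13, x_{i+1} = (x_i − a_i)/13, with x_0 = x:
  x_0 = 32/17;  a_0 = 8;  x_1 = (x_0 − 8)/13 = -8/17
  x_1 = -8/17;  a_1 = 11;  x_2 = (x_1 − 11)/13 = -15/17
  x_2 = -15/17;  a_2 = 6;  x_3 = (x_2 − 6)/13 = -9/17
  x_3 = -9/17;  a_3 = 1;  x_4 = (x_3 − 1)/13 = -2/17
  x_4 = -2/17;  a_4 = 6;  x_5 = (x_4 − 6)/13 = -8/17
Digits: (8, 11, 6, 1, 6).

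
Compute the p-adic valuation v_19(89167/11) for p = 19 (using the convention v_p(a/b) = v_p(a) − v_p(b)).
v_19(89167/11) = 3

Factor powers of 19 from the numerator and denominator of the reduced fraction: 89167 = 19^3 · 13 and 11 = 19^0 · 11. Apply v_p(a/b) = v_p(a) − v_p(b): v_19(89167/11) = 3 − 0 = 3.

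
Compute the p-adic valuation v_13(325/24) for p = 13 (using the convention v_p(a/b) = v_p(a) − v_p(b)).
v_13(325/24) = 1

Factor powers of 13 from the numerator and denominator of the reduced fraction: 325 = 13^1 · 25 and 24 = 13^0 · 24. Apply v_p(a/b) = v_p(a) − v_p(b): v_13(325/24) = 1 − 0 = 1.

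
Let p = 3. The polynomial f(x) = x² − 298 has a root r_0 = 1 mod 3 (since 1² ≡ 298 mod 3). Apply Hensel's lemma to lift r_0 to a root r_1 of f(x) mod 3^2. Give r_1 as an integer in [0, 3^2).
r_1 = 1 (mod 9)

Hensel's recurrence: r_{i+1} = r_i − f(r_i)·(f′(r_i))^{-1} mod 3^{i+2}, with f′(x) = 2x. Iterate:
  r_0 = 1 (mod 3)
  r_1 = 1 (mod 9)
Final: r_1 = 1, and one checks f(r_1) ≡ 0 mod 3^2.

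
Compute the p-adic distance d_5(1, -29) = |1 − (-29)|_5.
d_5(1, -29) = 1/5

Step 1 — x − y = 1 − (-29) = 30. Step 2 — v_5(30) = 1 (factor: 30 = (5^1 · 6); the sign does not affect v_p). Step 3 — |x − y|_5 = 5^{-1} = 1/5.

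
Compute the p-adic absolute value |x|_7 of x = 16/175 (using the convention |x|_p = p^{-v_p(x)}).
|16/175|_7 = 7

Step 1 — compute v_7(x) by factoring powers of 7 out of the numerator and denominator: v_7(16/175) = -1. Step 2 — apply |x|_p = p^{-v_p(x)} = 7^{1} = 7.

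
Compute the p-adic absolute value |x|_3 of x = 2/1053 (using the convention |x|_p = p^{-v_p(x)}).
|2/1053|_3 = 81

Step 1 — compute v_3(x) by factoring powers of 3 out of the numerator and denominator: v_3(2/1053) = -4. Step 2 — apply |x|_p = p^{-v_p(x)} = 3^{4} = 81.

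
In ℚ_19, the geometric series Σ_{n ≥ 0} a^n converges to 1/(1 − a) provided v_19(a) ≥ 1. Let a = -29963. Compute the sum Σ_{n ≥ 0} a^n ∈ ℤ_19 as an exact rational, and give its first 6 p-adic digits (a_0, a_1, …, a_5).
Σ a^n = 1/(1 − a) = 1/29964;  first 6 digits = (1, 0, 12, 14, 10, 1)

v_19(a) = 2 ≥ 1, so the series converges in ℤ_19 to 1/(1 − a) = 1/(1 − (-29963)) = 1/29964. Expand this rational in ℤ_19: compute digits iteratively via d_i = x_i mod 19, x_{i+1} = (x_i − d_i)/19. The first 6 digits are (1, 0, 12, 14, 10, 1).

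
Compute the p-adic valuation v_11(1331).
v_11(1331) = 3

v_11(n) is the largest exponent k such that 11^k divides n. Factor out: 1331 = 11^3 · 1. (Sign doesn't affect v_p.) So v_11(1331) = 3.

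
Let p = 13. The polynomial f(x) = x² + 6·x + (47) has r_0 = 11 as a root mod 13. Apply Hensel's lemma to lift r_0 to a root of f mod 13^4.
r_3 = 26427 (mod 28561)

Hensel: r_{i+1} = r_i − f(r_i)·(f′(r_i))^{-1} mod 13^{i+2}, f′(x) = 2x + 6. Iterate:
  r_0 = 11 (mod 13)
  r_1 = 63 (mod 169)
  r_2 = 63 (mod 2197)
  r_3 = 26427 (mod 28561)
Final: r = 26427 satisfies f(r) ≡ 0 mod 13^4.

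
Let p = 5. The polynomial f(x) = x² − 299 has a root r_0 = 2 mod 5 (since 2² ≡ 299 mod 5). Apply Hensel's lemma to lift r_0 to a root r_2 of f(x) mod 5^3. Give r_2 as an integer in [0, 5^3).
r_2 = 7 (mod 125)

Hensel's recurrence: r_{i+1} = r_i − f(r_i)·(f′(r_i))^{-1} mod 5^{i+2}, with f′(x) = 2x. Iterate:
  r_0 = 2 (mod 5)
  r_1 = 7 (mod 25)
  r_2 = 7 (mod 125)
Final: r_2 = 7, and one checks f(r_2) ≡ 0 mod 5^3.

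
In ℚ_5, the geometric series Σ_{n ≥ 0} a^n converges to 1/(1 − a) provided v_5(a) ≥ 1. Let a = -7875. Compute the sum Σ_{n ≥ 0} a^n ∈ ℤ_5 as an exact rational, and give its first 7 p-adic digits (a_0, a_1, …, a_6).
Σ a^n = 1/(1 − a) = 1/7876;  first 7 digits = (1, 0, 0, 2, 2, 2, 3)

v_5(a) = 3 ≥ 1, so the series converges in ℤ_5 to 1/(1 − a) = 1/(1 − (-7875)) = 1/7876. Expand this rational in ℤ_5: compute digits iteratively via d_i = x_i mod 5, x_{i+1} = (x_i − d_i)/5. The first 7 digits are (1, 0, 0, 2, 2, 2, 3).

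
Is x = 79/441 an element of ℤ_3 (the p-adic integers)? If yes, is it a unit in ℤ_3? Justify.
x ∉ ℤ_3 (v_3(x) = -2 < 0)

ℤ_3 = {x ∈ ℚ_3 : v_3(x) ≥ 0} and ℤ_3^× = {x ∈ ℤ_3 : v_3(x) = 0}. Here v_3(79/441) = v_3(num) − v_3(den) = -2; compare against these criteria.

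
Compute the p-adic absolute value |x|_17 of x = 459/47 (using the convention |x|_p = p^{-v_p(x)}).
|459/47|_17 = 1/17

Step 1 — compute v_17(x) by factoring powers of 17 out of the numerator and denominator: v_17(459/47) = 1. Step 2 — apply |x|_p = p^{-v_p(x)} = 17^{-1} = 1/17.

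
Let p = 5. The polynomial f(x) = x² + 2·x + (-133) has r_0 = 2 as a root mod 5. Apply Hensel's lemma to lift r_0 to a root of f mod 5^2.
r_1 = 2 (mod 25)

Hensel: r_{i+1} = r_i − f(r_i)·(f′(r_i))^{-1} mod 5^{i+2}, f′(x) = 2x + 2. Iterate:
  r_0 = 2 (mod 5)
  r_1 = 2 (mod 25)
Final: r = 2 satisfies f(r) ≡ 0 mod 5^2.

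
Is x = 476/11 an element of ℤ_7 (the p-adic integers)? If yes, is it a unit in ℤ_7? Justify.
x ∈ ℤ_7 but not a unit; v_7(x) = 1 > 0

ℤ_7 = {x ∈ ℚ_7 : v_7(x) ≥ 0} and ℤ_7^× = {x ∈ ℤ_7 : v_7(x) = 0}. Here v_7(476/11) = v_7(num) − v_7(den) = 1; compare against these criteria.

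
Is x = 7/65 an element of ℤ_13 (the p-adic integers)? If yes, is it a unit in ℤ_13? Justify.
x ∉ ℤ_13 (v_13(x) = -1 < 0)

ℤ_13 = {x ∈ ℚ_13 : v_13(x) ≥ 0} and ℤ_13^× = {x ∈ ℤ_13 : v_13(x) = 0}. Here v_13(7/65) = v_13(num) − v_13(den) = -1; compare against these criteria.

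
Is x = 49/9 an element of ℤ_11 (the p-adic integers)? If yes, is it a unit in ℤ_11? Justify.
x ∈ ℤ_11^× (unit); v_11(x) = 0

ℤ_11 = {x ∈ ℚ_11 : v_11(x) ≥ 0} and ℤ_11^× = {x ∈ ℤ_11 : v_11(x) = 0}. Here v_11(49/9) = v_11(num) − v_11(den) = 0; compare against these criteria.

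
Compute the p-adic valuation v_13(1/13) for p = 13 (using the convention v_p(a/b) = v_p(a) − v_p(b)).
v_13(1/13) = -1

Factor powers of 13 from the numerator and denominator of the reduced fraction: 1 = 13^0 · 1 and 13 = 13^1 · 1. Apply v_p(a/b) = v_p(a) − v_p(b): v_13(1/13) = 0 − 1 = -1.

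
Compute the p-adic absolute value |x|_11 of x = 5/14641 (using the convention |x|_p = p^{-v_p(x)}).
|5/14641|_11 = 14641

Step 1 — compute v_11(x) by factoring powers of 11 out of the numerator and denominator: v_11(5/14641) = -4. Step 2 — apply |x|_p = p^{-v_p(x)} = 11^{4} = 14641.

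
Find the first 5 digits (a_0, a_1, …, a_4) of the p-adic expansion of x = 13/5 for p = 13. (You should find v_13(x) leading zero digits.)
(a_0, …, a_4) = (0, 8, 2, 5, 10)

v_13(13/5) = 1, so a_0 = ... = a_0 = 0. Factor out: x = 13^1 · u with u = 1/5 a unit in ℤ_13. Expand u iteratively via a_{v+i} = u_i mod 13, u_{i+1} = (u_i − a_{v+i})/13:
  u_0 = 1/5;  a_1 = 8;  u_1 = (u_0 − 8)/13 = -3/5
  u_1 = -3/5;  a_2 = 2;  u_2 = (u_1 − 2)/13 = -1/5
  u_2 = -1/5;  a_3 = 5;  u_3 = (u_2 − 5)/13 = -2/5
  u_3 = -2/5;  a_4 = 10;  u_4 = (u_3 − 10)/13 = -4/5
Digits: (0, 8, 2, 5, 10).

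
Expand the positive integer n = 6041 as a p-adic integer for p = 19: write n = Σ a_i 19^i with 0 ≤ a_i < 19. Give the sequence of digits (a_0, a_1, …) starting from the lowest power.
(a_0, a_1, …) = (18, 13, 16)

Repeated division by 19 gives the digits low-to-high: 6041 = 18 + 13·19^1 + 16·19^2. Digit sequence: (18, 13, 16).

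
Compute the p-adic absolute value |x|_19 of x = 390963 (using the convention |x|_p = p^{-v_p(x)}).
|390963|_19 = 1/130321

Step 1 — compute v_19(x) by factoring powers of 19 out of the numerator and denominator: v_19(390963) = 4. Step 2 — apply |x|_p = p^{-v_p(x)} = 19^{-4} = 1/130321.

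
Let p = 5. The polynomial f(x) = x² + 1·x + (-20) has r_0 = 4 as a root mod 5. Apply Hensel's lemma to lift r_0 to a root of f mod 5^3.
r_2 = 4 (mod 125)

Hensel: r_{i+1} = r_i − f(r_i)·(f′(r_i))^{-1} mod 5^{i+2}, f′(x) = 2x + 1. Iterate:
  r_0 = 4 (mod 5)
  r_1 = 4 (mod 25)
  r_2 = 4 (mod 125)
Final: r = 4 satisfies f(r) ≡ 0 mod 5^3.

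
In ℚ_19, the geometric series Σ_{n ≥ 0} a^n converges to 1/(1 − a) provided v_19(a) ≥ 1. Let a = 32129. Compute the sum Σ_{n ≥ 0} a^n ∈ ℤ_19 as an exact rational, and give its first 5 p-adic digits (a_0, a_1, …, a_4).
Σ a^n = 1/(1 − a) = -1/32128;  first 5 digits = (1, 0, 13, 4, 17)

v_19(a) = 2 ≥ 1, so the series converges in ℤ_19 to 1/(1 − a) = 1/(1 − 32129) = -1/32128. Expand this rational in ℤ_19: compute digits iteratively via d_i = x_i mod 19, x_{i+1} = (x_i − d_i)/19. The first 5 digits are (1, 0, 13, 4, 17).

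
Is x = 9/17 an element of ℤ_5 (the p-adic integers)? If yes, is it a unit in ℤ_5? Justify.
x ∈ ℤ_5^× (unit); v_5(x) = 0

ℤ_5 = {x ∈ ℚ_5 : v_5(x) ≥ 0} and ℤ_5^× = {x ∈ ℤ_5 : v_5(x) = 0}. Here v_5(9/17) = v_5(num) − v_5(den) = 0; compare against these criteria.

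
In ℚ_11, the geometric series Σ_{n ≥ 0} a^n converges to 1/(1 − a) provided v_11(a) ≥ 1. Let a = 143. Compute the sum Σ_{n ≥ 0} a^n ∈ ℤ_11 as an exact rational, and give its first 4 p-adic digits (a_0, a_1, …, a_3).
Σ a^n = 1/(1 − a) = -1/142;  first 4 digits = (1, 2, 5, 1)

v_11(a) = 1 ≥ 1, so the series converges in ℤ_11 to 1/(1 − a) = 1/(1 − 143) = -1/142. Expand this rational in ℤ_11: compute digits iteratively via d_i = x_i mod 11, x_{i+1} = (x_i − d_i)/11. The first 4 digits are (1, 2, 5, 1).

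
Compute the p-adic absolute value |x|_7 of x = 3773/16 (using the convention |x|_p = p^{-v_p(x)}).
|3773/16|_7 = 1/343

Step 1 — compute v_7(x) by factoring powers of 7 out of the numerator and denominator: v_7(3773/16) = 3. Step 2 — apply |x|_p = p^{-v_p(x)} = 7^{-3} = 1/343.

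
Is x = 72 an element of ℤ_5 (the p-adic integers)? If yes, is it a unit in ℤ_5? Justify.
x ∈ ℤ_5^× (unit); v_5(x) = 0

ℤ_5 = {x ∈ ℚ_5 : v_5(x) ≥ 0} and ℤ_5^× = {x ∈ ℤ_5 : v_5(x) = 0}. Here v_5(72) = v_5(num) − v_5(den) = 0; compare against these criteria.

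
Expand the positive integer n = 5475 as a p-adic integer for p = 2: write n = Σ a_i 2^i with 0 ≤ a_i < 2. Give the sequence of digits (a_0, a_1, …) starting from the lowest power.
(a_0, a_1, …) = (1, 1, 0, 0, 0, 1, 1, 0, 1, 0, 1, 0, 1)

Repeated division by 2 gives the digits low-to-high: 5475 = 1 + 1·2^1 + 1·2^5 + 1·2^6 + 1·2^8 + 1·2^10 + 1·2^12. Digit sequence: (1, 1, 0, 0, 0, 1, 1, 0, 1, 0, 1, 0, 1).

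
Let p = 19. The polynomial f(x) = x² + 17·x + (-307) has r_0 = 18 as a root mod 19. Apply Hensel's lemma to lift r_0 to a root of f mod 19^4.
r_3 = 117875 (mod 130321)

Hensel: r_{i+1} = r_i − f(r_i)·(f′(r_i))^{-1} mod 19^{i+2}, f′(x) = 2x + 17. Iterate:
  r_0 = 18 (mod 19)
  r_1 = 189 (mod 361)
  r_2 = 1272 (mod 6859)
  r_3 = 117875 (mod 130321)
Final: r = 117875 satisfies f(r) ≡ 0 mod 19^4.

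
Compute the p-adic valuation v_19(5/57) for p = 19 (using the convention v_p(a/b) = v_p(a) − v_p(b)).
v_19(5/57) = -1

Factor powers of 19 from the numerator and denominator of the reduced fraction: 5 = 19^0 · 5 and 57 = 19^1 · 3. Apply v_p(a/b) = v_p(a) − v_p(b): v_19(5/57) = 0 − 1 = -1.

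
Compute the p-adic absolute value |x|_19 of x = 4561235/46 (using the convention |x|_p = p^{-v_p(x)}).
|4561235/46|_19 = 1/130321

Step 1 — compute v_19(x) by factoring powers of 19 out of the numerator and denominator: v_19(4561235/46) = 4. Step 2 — apply |x|_p = p^{-v_p(x)} = 19^{-4} = 1/130321.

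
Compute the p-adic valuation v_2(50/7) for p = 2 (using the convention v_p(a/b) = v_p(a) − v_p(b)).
v_2(50/7) = 1

Factor powers of 2 from the numerator and denominator of the reduced fraction: 50 = 2^1 · 25 and 7 = 2^0 · 7. Apply v_p(a/b) = v_p(a) − v_p(b): v_2(50/7) = 1 − 0 = 1.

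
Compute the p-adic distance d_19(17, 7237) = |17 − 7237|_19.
d_19(17, 7237) = 1/361

Step 1 — x − y = 17 − 7237 = -7220. Step 2 — v_19(-7220) = 2 (factor: -7220 = −(19^2 · 20); the sign does not affect v_p). Step 3 — |x − y|_19 = 19^{-2} = 1/361.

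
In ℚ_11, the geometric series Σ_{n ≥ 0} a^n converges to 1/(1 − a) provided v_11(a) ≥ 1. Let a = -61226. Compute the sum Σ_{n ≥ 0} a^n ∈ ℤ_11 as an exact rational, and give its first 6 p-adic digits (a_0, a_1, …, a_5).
Σ a^n = 1/(1 − a) = 1/61227;  first 6 digits = (1, 0, 0, 9, 6, 10)

v_11(a) = 3 ≥ 1, so the series converges in ℤ_11 to 1/(1 − a) = 1/(1 − (-61226)) = 1/61227. Expand this rational in ℤ_11: compute digits iteratively via d_i = x_i mod 11, x_{i+1} = (x_i − d_i)/11. The first 6 digits are (1, 0, 0, 9, 6, 10).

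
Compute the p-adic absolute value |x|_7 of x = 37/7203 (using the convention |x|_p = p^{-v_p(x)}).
|37/7203|_7 = 2401

Step 1 — compute v_7(x) by factoring powers of 7 out of the numerator and denominator: v_7(37/7203) = -4. Step 2 — apply |x|_p = p^{-v_p(x)} = 7^{4} = 2401.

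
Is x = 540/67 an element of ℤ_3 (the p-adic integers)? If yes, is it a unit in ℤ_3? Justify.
x ∈ ℤ_3 but not a unit; v_3(x) = 3 > 0

ℤ_3 = {x ∈ ℚ_3 : v_3(x) ≥ 0} and ℤ_3^× = {x ∈ ℤ_3 : v_3(x) = 0}. Here v_3(540/67) = v_3(num) − v_3(den) = 3; compare against these criteria.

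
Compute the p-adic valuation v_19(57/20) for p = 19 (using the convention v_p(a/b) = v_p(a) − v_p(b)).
v_19(57/20) = 1

Factor powers of 19 from the numerator and denominator of the reduced fraction: 57 = 19^1 · 3 and 20 = 19^0 · 20. Apply v_p(a/b) = v_p(a) − v_p(b): v_19(57/20) = 1 − 0 = 1.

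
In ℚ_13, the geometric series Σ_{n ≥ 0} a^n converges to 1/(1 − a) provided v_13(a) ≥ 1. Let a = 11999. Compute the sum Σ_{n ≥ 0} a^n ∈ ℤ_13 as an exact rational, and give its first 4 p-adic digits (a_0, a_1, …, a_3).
Σ a^n = 1/(1 − a) = -1/11998;  first 4 digits = (1, 0, 6, 5)

v_13(a) = 2 ≥ 1, so the series converges in ℤ_13 to 1/(1 − a) = 1/(1 − 11999) = -1/11998. Expand this rational in ℤ_13: compute digits iteratively via d_i = x_i mod 13, x_{i+1} = (x_i − d_i)/13. The first 4 digits are (1, 0, 6, 5).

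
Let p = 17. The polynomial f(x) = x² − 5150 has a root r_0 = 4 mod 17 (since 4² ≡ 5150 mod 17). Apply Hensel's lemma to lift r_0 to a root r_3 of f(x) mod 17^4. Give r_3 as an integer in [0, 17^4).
r_3 = 38866 (mod 83521)

Hensel's recurrence: r_{i+1} = r_i − f(r_i)·(f′(r_i))^{-1} mod 17^{i+2}, with f′(x) = 2x. Iterate:
  r_0 = 4 (mod 17)
  r_1 = 140 (mod 289)
  r_2 = 4475 (mod 4913)
  r_3 = 38866 (mod 83521)
Final: r_3 = 38866, and one checks f(r_3) ≡ 0 mod 17^4.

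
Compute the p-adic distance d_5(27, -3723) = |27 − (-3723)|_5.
d_5(27, -3723) = 1/625

Step 1 — x − y = 27 − (-3723) = 3750. Step 2 — v_5(3750) = 4 (factor: 3750 = (5^4 · 6); the sign does not affect v_p). Step 3 — |x − y|_5 = 5^{-4} = 1/625.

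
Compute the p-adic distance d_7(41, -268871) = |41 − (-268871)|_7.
d_7(41, -268871) = 1/16807

Step 1 — x − y = 41 − (-268871) = 268912. Step 2 — v_7(268912) = 5 (factor: 268912 = (7^5 · 16); the sign does not affect v_p). Step 3 — |x − y|_7 = 7^{-5} = 1/16807.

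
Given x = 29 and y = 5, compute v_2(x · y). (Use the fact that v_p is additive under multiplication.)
v_2(145) = 0

v_p(x) = 0 (factor: 29 = 2^0 · 29); v_p(y) = 0 (factor: 5 = 2^0 · 5). Additivity: v_p(xy) = v_p(x) + v_p(y) = 0 + 0 = 0. (Direct check: xy = 145 = 2^0 · (145).)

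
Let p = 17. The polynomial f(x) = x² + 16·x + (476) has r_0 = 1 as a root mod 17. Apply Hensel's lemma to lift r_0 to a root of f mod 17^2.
r_1 = 86 (mod 289)

Hensel: r_{i+1} = r_i − f(r_i)·(f′(r_i))^{-1} mod 17^{i+2}, f′(x) = 2x + 16. Iterate:
  r_0 = 1 (mod 17)
  r_1 = 86 (mod 289)
Final: r = 86 satisfies f(r) ≡ 0 mod 17^2.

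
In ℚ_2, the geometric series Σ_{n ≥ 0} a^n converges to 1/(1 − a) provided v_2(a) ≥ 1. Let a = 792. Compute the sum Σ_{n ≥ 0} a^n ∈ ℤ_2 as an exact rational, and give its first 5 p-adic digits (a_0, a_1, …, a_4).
Σ a^n = 1/(1 − a) = -1/791;  first 5 digits = (1, 0, 0, 1, 1)

v_2(a) = 3 ≥ 1, so the series converges in ℤ_2 to 1/(1 − a) = 1/(1 − 792) = -1/791. Expand this rational in ℤ_2: compute digits iteratively via d_i = x_i mod 2, x_{i+1} = (x_i − d_i)/2. The first 5 digits are (1, 0, 0, 1, 1).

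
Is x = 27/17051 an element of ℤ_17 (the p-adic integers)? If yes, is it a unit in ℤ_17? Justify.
x ∉ ℤ_17 (v_17(x) = -2 < 0)

ℤ_17 = {x ∈ ℚ_17 : v_17(x) ≥ 0} and ℤ_17^× = {x ∈ ℤ_17 : v_17(x) = 0}. Here v_17(27/17051) = v_17(num) − v_17(den) = -2; compare against these criteria.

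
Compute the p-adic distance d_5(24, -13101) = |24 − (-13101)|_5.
d_5(24, -13101) = 1/625

Step 1 — x − y = 24 − (-13101) = 13125. Step 2 — v_5(13125) = 4 (factor: 13125 = (5^4 · 21); the sign does not affect v_p). Step 3 — |x − y|_5 = 5^{-4} = 1/625.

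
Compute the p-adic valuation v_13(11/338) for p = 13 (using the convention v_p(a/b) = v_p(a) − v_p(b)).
v_13(11/338) = -2

Factor powers of 13 from the numerator and denominator of the reduced fraction: 11 = 13^0 · 11 and 338 = 13^2 · 2. Apply v_p(a/b) = v_p(a) − v_p(b): v_13(11/338) = 0 − 2 = -2.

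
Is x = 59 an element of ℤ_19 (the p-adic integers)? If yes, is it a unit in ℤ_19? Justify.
x ∈ ℤ_19^× (unit); v_19(x) = 0

ℤ_19 = {x ∈ ℚ_19 : v_19(x) ≥ 0} and ℤ_19^× = {x ∈ ℤ_19 : v_19(x) = 0}. Here v_19(59) = v_19(num) − v_19(den) = 0; compare against these criteria.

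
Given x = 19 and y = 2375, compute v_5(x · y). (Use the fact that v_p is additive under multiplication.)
v_5(45125) = 3

v_p(x) = 0 (factor: 19 = 5^0 · 19); v_p(y) = 3 (factor: 2375 = 5^3 · 19). Additivity: v_p(xy) = v_p(x) + v_p(y) = 0 + 3 = 3. (Direct check: xy = 45125 = 5^3 · (361).)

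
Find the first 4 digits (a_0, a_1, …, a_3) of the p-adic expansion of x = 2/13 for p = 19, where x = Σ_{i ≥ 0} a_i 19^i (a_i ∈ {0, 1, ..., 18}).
(a_0, …, a_3) = (6, 7, 4, 10)

v_19(2/13) = 0 (numerator and denominator both coprime to 19), so x ∈ ℤ_19^×. Compute digits iteratively via a_i = x_i mod 19, x_{i+1} = (x_i − a_i)/19, with x_0 = x:
  x_0 = 2/13;  a_0 = 6;  x_1 = (x_0 − 6)/19 = -4/13
  x_1 = -4/13;  a_1 = 7;  x_2 = (x_1 − 7)/19 = -5/13
  x_2 = -5/13;  a_2 = 4;  x_3 = (x_2 − 4)/19 = -3/13
  x_3 = -3/13;  a_3 = 10;  x_4 = (x_3 − 10)/19 = -7/13
Digits: (6, 7, 4, 10).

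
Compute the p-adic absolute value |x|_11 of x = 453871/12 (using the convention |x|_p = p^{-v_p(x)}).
|453871/12|_11 = 1/14641

Step 1 — compute v_11(x) by factoring powers of 11 out of the numerator and denominator: v_11(453871/12) = 4. Step 2 — apply |x|_p = p^{-v_p(x)} = 11^{-4} = 1/14641.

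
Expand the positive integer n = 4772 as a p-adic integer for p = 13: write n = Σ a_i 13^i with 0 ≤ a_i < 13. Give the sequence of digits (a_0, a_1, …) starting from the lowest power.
(a_0, a_1, …) = (1, 3, 2, 2)

Repeated division by 13 gives the digits low-to-high: 4772 = 1 + 3·13^1 + 2·13^2 + 2·13^3. Digit sequence: (1, 3, 2, 2).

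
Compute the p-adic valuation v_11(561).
v_11(561) = 1

v_11(n) is the largest exponent k such that 11^k divides n. Factor out: 561 = 11^1 · 51. (Sign doesn't affect v_p.) So v_11(561) = 1.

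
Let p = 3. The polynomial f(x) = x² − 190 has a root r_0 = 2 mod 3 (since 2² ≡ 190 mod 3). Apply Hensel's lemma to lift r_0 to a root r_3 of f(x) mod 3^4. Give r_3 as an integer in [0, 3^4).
r_3 = 26 (mod 81)

Hensel's recurrence: r_{i+1} = r_i − f(r_i)·(f′(r_i))^{-1} mod 3^{i+2}, with f′(x) = 2x. Iterate:
  r_0 = 2 (mod 3)
  r_1 = 8 (mod 9)
  r_2 = 26 (mod 27)
  r_3 = 26 (mod 81)
Final: r_3 = 26, and one checks f(r_3) ≡ 0 mod 3^4.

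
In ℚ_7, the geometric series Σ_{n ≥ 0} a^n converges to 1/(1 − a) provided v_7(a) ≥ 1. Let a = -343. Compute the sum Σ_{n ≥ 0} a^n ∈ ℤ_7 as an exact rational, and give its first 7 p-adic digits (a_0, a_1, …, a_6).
Σ a^n = 1/(1 − a) = 1/344;  first 7 digits = (1, 0, 0, 6, 6, 6, 0)

v_7(a) = 3 ≥ 1, so the series converges in ℤ_7 to 1/(1 − a) = 1/(1 − (-343)) = 1/344. Expand this rational in ℤ_7: compute digits iteratively via d_i = x_i mod 7, x_{i+1} = (x_i − d_i)/7. The first 7 digits are (1, 0, 0, 6, 6, 6, 0).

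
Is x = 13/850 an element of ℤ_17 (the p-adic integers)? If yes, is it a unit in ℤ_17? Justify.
x ∉ ℤ_17 (v_17(x) = -1 < 0)

ℤ_17 = {x ∈ ℚ_17 : v_17(x) ≥ 0} and ℤ_17^× = {x ∈ ℤ_17 : v_17(x) = 0}. Here v_17(13/850) = v_17(num) − v_17(den) = -1; compare against these criteria.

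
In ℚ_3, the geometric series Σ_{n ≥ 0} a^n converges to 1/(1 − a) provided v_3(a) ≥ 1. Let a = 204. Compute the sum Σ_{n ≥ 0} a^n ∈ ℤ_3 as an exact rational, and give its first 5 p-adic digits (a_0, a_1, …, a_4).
Σ a^n = 1/(1 − a) = -1/203;  first 5 digits = (1, 2, 2, 2, 0)

v_3(a) = 1 ≥ 1, so the series converges in ℤ_3 to 1/(1 − a) = 1/(1 − 204) = -1/203. Expand this rational in ℤ_3: compute digits iteratively via d_i = x_i mod 3, x_{i+1} = (x_i − d_i)/3. The first 5 digits are (1, 2, 2, 2, 0).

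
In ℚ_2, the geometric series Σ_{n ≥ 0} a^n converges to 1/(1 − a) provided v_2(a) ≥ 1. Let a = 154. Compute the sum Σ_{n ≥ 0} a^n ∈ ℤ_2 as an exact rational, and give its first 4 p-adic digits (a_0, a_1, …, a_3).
Σ a^n = 1/(1 − a) = -1/153;  first 4 digits = (1, 1, 1, 0)

v_2(a) = 1 ≥ 1, so the series converges in ℤ_2 to 1/(1 − a) = 1/(1 − 154) = -1/153. Expand this rational in ℤ_2: compute digits iteratively via d_i = x_i mod 2, x_{i+1} = (x_i − d_i)/2. The first 4 digits are (1, 1, 1, 0).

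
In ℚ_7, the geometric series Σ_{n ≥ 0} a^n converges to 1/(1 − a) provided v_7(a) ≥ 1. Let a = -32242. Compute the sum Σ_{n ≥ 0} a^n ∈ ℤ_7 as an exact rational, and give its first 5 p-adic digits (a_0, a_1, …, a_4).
Σ a^n = 1/(1 − a) = 1/32243;  first 5 digits = (1, 0, 0, 4, 0)

v_7(a) = 3 ≥ 1, so the series converges in ℤ_7 to 1/(1 − a) = 1/(1 − (-32242)) = 1/32243. Expand this rational in ℤ_7: compute digits iteratively via d_i = x_i mod 7, x_{i+1} = (x_i − d_i)/7. The first 5 digits are (1, 0, 0, 4, 0).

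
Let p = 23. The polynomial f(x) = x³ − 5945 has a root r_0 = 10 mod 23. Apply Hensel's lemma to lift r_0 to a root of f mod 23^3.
r_2 = 4955 (mod 12167)

Hensel: r_{i+1} = r_i − f(r_i)/f′(r_i) mod 23^{i+2}, where f′(x) = 3x². Iterate:
  r_0 = 10 (mod 23)
  r_1 = 194 (mod 529)
  r_2 = 4955 (mod 12167)
Final: r = 4955 with f(r) ≡ 0 mod 23^3.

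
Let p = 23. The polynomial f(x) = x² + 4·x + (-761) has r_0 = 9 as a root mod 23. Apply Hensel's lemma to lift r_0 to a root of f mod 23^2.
r_1 = 423 (mod 529)

Hensel: r_{i+1} = r_i − f(r_i)·(f′(r_i))^{-1} mod 23^{i+2}, f′(x) = 2x + 4. Iterate:
  r_0 = 9 (mod 23)
  r_1 = 423 (mod 529)
Final: r = 423 satisfies f(r) ≡ 0 mod 23^2.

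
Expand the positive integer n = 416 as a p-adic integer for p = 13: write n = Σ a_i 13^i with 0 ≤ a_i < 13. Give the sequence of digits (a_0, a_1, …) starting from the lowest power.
(a_0, a_1, …) = (0, 6, 2)

Repeated division by 13 gives the digits low-to-high: 416 = 6·13^1 + 2·13^2. Digit sequence: (0, 6, 2).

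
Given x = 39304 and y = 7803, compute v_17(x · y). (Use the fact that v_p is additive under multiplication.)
v_17(306689112) = 5

v_p(x) = 3 (factor: 39304 = 17^3 · 8); v_p(y) = 2 (factor: 7803 = 17^2 · 27). Additivity: v_p(xy) = v_p(x) + v_p(y) = 3 + 2 = 5. (Direct check: xy = 306689112 = 17^5 · (216).)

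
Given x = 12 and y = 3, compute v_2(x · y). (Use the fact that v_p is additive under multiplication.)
v_2(36) = 2

v_p(x) = 2 (factor: 12 = 2^2 · 3); v_p(y) = 0 (factor: 3 = 2^0 · 3). Additivity: v_p(xy) = v_p(x) + v_p(y) = 2 + 0 = 2. (Direct check: xy = 36 = 2^2 · (9).)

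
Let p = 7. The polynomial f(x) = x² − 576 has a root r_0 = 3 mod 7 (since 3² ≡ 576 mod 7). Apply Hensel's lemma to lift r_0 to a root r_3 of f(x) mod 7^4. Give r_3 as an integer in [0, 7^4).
r_3 = 24 (mod 2401)

Hensel's recurrence: r_{i+1} = r_i − f(r_i)·(f′(r_i))^{-1} mod 7^{i+2}, with f′(x) = 2x. Iterate:
  r_0 = 3 (mod 7)
  r_1 = 24 (mod 49)
  r_2 = 24 (mod 343)
  r_3 = 24 (mod 2401)
Final: r_3 = 24, and one checks f(r_3) ≡ 0 mod 7^4.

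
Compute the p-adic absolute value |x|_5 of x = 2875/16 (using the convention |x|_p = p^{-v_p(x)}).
|2875/16|_5 = 1/125

Step 1 — compute v_5(x) by factoring powers of 5 out of the numerator and denominator: v_5(2875/16) = 3. Step 2 — apply |x|_p = p^{-v_p(x)} = 5^{-3} = 1/125.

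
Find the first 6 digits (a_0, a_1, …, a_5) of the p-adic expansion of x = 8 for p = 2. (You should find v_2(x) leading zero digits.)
(a_0, …, a_5) = (0, 0, 0, 1, 0, 0)

v_2(8) = 3, so a_0 = ... = a_2 = 0. Factor out: x = 2^3 · u with u = 1 a unit in ℤ_2. Expand u iteratively via a_{v+i} = u_i mod 2, u_{i+1} = (u_i − a_{v+i})/2:
  u_0 = 1;  a_3 = 1;  u_1 = (u_0 − 1)/2 = 0
  u_1 = 0;  a_4 = 0;  u_2 = (u_1 − 0)/2 = 0
  u_2 = 0;  a_5 = 0;  u_3 = (u_2 − 0)/2 = 0
Digits: (0, 0, 0, 1, 0, 0).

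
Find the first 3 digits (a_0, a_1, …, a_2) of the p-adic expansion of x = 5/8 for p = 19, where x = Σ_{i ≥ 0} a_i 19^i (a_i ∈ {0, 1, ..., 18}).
(a_0, …, a_2) = (3, 7, 2)

v_19(5/8) = 0 (numerator and denominator both coprime to 19), so x ∈ ℤ_19^×. Compute digits iteratively via a_i = x_i mod 19, x_{i+1} = (x_i − a_i)/19, with x_0 = x:
  x_0 = 5/8;  a_0 = 3;  x_1 = (x_0 − 3)/19 = -1/8
  x_1 = -1/8;  a_1 = 7;  x_2 = (x_1 − 7)/19 = -3/8
  x_2 = -3/8;  a_2 = 2;  x_3 = (x_2 − 2)/19 = -1/8
Digits: (3, 7, 2).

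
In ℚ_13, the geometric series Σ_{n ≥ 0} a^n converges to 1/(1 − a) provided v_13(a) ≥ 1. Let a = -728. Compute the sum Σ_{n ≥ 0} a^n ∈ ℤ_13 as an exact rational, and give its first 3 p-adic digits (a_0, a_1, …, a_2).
Σ a^n = 1/(1 − a) = 1/729;  first 3 digits = (1, 9, 11)

v_13(a) = 1 ≥ 1, so the series converges in ℤ_13 to 1/(1 − a) = 1/(1 − (-728)) = 1/729. Expand this rational in ℤ_13: compute digits iteratively via d_i = x_i mod 13, x_{i+1} = (x_i − d_i)/13. The first 3 digits are (1, 9, 11).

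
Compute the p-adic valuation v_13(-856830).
v_13(-856830) = 4

v_13(n) is the largest exponent k such that 13^k divides n. Factor out: -856830 = -13^4 · 30. (Sign doesn't affect v_p.) So v_13(-856830) = 4.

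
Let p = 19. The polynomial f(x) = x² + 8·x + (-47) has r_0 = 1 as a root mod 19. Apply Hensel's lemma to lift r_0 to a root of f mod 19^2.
r_1 = 77 (mod 361)

Hensel: r_{i+1} = r_i − f(r_i)·(f′(r_i))^{-1} mod 19^{i+2}, f′(x) = 2x + 8. Iterate:
  r_0 = 1 (mod 19)
  r_1 = 77 (mod 361)
Final: r = 77 satisfies f(r) ≡ 0 mod 19^2.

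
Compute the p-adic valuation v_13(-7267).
v_13(-7267) = 2

v_13(n) is the largest exponent k such that 13^k divides n. Factor out: -7267 = -13^2 · 43. (Sign doesn't affect v_p.) So v_13(-7267) = 2.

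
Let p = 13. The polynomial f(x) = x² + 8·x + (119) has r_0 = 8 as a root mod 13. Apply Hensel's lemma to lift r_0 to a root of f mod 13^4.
r_3 = 14581 (mod 28561)

Hensel: r_{i+1} = r_i − f(r_i)·(f′(r_i))^{-1} mod 13^{i+2}, f′(x) = 2x + 8. Iterate:
  r_0 = 8 (mod 13)
  r_1 = 47 (mod 169)
  r_2 = 1399 (mod 2197)
  r_3 = 14581 (mod 28561)
Final: r = 14581 satisfies f(r) ≡ 0 mod 13^4.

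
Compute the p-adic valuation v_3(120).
v_3(120) = 1

v_3(n) is the largest exponent k such that 3^k divides n. Factor out: 120 = 3^1 · 40. (Sign doesn't affect v_p.) So v_3(120) = 1.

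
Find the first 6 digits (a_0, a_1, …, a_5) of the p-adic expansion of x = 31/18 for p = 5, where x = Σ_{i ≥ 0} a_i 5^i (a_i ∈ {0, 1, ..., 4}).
(a_0, …, a_5) = (2, 3, 3, 4, 1, 1)

v_5(31/18) = 0 (numerator and denominator both coprime to 5), so x ∈ ℤ_5^×. Compute digits iteratively via a_i = x_i mod 5, x_{i+1} = (x_i − a_i)/5, with x_0 = x:
  x_0 = 31/18;  a_0 = 2;  x_1 = (x_0 − 2)/5 = -1/18
  x_1 = -1/18;  a_1 = 3;  x_2 = (x_1 − 3)/5 = -11/18
  x_2 = -11/18;  a_2 = 3;  x_3 = (x_2 − 3)/5 = -13/18
  x_3 = -13/18;  a_3 = 4;  x_4 = (x_3 − 4)/5 = -17/18
  x_4 = -17/18;  a_4 = 1;  x_5 = (x_4 − 1)/5 = -7/18
  x_5 = -7/18;  a_5 = 1;  x_6 = (x_5 − 1)/5 = -5/18
Digits: (2, 3, 3, 4, 1, 1).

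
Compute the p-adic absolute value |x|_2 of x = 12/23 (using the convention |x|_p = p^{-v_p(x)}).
|12/23|_2 = 1/4

Step 1 — compute v_2(x) by factoring powers of 2 out of the numerator and denominator: v_2(12/23) = 2. Step 2 — apply |x|_p = p^{-v_p(x)} = 2^{-2} = 1/4.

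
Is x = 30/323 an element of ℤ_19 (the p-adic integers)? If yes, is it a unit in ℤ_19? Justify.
x ∉ ℤ_19 (v_19(x) = -1 < 0)

ℤ_19 = {x ∈ ℚ_19 : v_19(x) ≥ 0} and ℤ_19^× = {x ∈ ℤ_19 : v_19(x) = 0}. Here v_19(30/323) = v_19(num) − v_19(den) = -1; compare against these criteria.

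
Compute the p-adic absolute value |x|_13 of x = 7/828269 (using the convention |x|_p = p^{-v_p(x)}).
|7/828269|_13 = 28561

Step 1 — compute v_13(x) by factoring powers of 13 out of the numerator and denominator: v_13(7/828269) = -4. Step 2 — apply |x|_p = p^{-v_p(x)} = 13^{4} = 28561.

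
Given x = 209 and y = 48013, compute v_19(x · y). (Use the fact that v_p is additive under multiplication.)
v_19(10034717) = 4

v_p(x) = 1 (factor: 209 = 19^1 · 11); v_p(y) = 3 (factor: 48013 = 19^3 · 7). Additivity: v_p(xy) = v_p(x) + v_p(y) = 1 + 3 = 4. (Direct check: xy = 10034717 = 19^4 · (77).)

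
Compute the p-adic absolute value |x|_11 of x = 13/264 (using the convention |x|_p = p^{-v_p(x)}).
|13/264|_11 = 11

Step 1 — compute v_11(x) by factoring powers of 11 out of the numerator and denominator: v_11(13/264) = -1. Step 2 — apply |x|_p = p^{-v_p(x)} = 11^{1} = 11.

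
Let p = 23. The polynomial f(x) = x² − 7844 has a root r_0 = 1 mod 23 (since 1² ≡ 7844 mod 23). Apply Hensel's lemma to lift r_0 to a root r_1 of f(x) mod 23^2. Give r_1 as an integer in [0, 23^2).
r_1 = 484 (mod 529)

Hensel's recurrence: r_{i+1} = r_i − f(r_i)·(f′(r_i))^{-1} mod 23^{i+2}, with f′(x) = 2x. Iterate:
  r_0 = 1 (mod 23)
  r_1 = 484 (mod 529)
Final: r_1 = 484, and one checks f(r_1) ≡ 0 mod 23^2.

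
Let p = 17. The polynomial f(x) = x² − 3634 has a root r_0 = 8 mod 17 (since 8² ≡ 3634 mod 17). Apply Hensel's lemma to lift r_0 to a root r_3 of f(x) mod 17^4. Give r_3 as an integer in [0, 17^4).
r_3 = 34586 (mod 83521)

Hensel's recurrence: r_{i+1} = r_i − f(r_i)·(f′(r_i))^{-1} mod 17^{i+2}, with f′(x) = 2x. Iterate:
  r_0 = 8 (mod 17)
  r_1 = 195 (mod 289)
  r_2 = 195 (mod 4913)
  r_3 = 34586 (mod 83521)
Final: r_3 = 34586, and one checks f(r_3) ≡ 0 mod 17^4.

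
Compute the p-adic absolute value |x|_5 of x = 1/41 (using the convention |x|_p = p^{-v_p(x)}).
|1/41|_5 = 1

Step 1 — compute v_5(x) by factoring powers of 5 out of the numerator and denominator: v_5(1/41) = 0. Step 2 — apply |x|_p = p^{-v_p(x)} = 5^{0} = 1.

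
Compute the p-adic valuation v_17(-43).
v_17(-43) = 0

v_17(n) is the largest exponent k such that 17^k divides n. Factor out: -43 = -17^0 · 43. (Sign doesn't affect v_p.) So v_17(-43) = 0.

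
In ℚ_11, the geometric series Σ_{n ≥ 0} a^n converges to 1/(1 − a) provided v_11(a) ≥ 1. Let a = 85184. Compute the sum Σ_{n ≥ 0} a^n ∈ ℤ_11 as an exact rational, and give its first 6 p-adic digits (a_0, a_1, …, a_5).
Σ a^n = 1/(1 − a) = -1/85183;  first 6 digits = (1, 0, 0, 9, 5, 0)

v_11(a) = 3 ≥ 1, so the series converges in ℤ_11 to 1/(1 − a) = 1/(1 − 85184) = -1/85183. Expand this rational in ℤ_11: compute digits iteratively via d_i = x_i mod 11, x_{i+1} = (x_i − d_i)/11. The first 6 digits are (1, 0, 0, 9, 5, 0).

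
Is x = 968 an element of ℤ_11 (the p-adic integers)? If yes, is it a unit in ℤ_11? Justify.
x ∈ ℤ_11 but not a unit; v_11(x) = 2 > 0

ℤ_11 = {x ∈ ℚ_11 : v_11(x) ≥ 0} and ℤ_11^× = {x ∈ ℤ_11 : v_11(x) = 0}. Here v_11(968) = v_11(num) − v_11(den) = 2; compare against these criteria.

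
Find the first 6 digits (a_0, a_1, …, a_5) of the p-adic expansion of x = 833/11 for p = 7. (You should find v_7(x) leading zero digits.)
(a_0, …, a_5) = (0, 0, 6, 0, 5, 5)

v_7(833/11) = 2, so a_0 = ... = a_1 = 0. Factor out: x = 7^2 · u with u = 17/11 a unit in ℤ_7. Expand u iteratively via a_{v+i} = u_i mod 7, u_{i+1} = (u_i − a_{v+i})/7:
  u_0 = 17/11;  a_2 = 6;  u_1 = (u_0 − 6)/7 = -7/11
  u_1 = -7/11;  a_3 = 0;  u_2 = (u_1 − 0)/7 = -1/11
  u_2 = -1/11;  a_4 = 5;  u_3 = (u_2 − 5)/7 = -8/11
  u_3 = -8/11;  a_5 = 5;  u_4 = (u_3 − 5)/7 = -9/11
Digits: (0, 0, 6, 0, 5, 5).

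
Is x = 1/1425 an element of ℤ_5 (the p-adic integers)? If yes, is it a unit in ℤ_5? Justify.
x ∉ ℤ_5 (v_5(x) = -2 < 0)

ℤ_5 = {x ∈ ℚ_5 : v_5(x) ≥ 0} and ℤ_5^× = {x ∈ ℤ_5 : v_5(x) = 0}. Here v_5(1/1425) = v_5(num) − v_5(den) = -2; compare against these criteria.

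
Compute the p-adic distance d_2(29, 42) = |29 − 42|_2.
d_2(29, 42) = 1

Step 1 — x − y = 29 − 42 = -13. Step 2 — v_2(-13) = 0 (factor: -13 = −(2^0 · 13); the sign does not affect v_p). Step 3 — |x − y|_2 = 2^{0} = 1.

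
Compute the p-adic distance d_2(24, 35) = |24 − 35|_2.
d_2(24, 35) = 1

Step 1 — x − y = 24 − 35 = -11. Step 2 — v_2(-11) = 0 (factor: -11 = −(2^0 · 11); the sign does not affect v_p). Step 3 — |x − y|_2 = 2^{0} = 1.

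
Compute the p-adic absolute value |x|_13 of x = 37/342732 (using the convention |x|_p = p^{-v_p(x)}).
|37/342732|_13 = 28561

Step 1 — compute v_13(x) by factoring powers of 13 out of the numerator and denominator: v_13(37/342732) = -4. Step 2 — apply |x|_p = p^{-v_p(x)} = 13^{4} = 28561.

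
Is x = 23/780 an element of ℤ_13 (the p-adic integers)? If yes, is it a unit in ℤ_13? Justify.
x ∉ ℤ_13 (v_13(x) = -1 < 0)

ℤ_13 = {x ∈ ℚ_13 : v_13(x) ≥ 0} and ℤ_13^× = {x ∈ ℤ_13 : v_13(x) = 0}. Here v_13(23/780) = v_13(num) − v_13(den) = -1; compare against these criteria.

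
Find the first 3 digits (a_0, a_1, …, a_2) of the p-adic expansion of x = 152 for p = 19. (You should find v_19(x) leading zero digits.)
(a_0, …, a_2) = (0, 8, 0)

v_19(152) = 1, so a_0 = ... = a_0 = 0. Factor out: x = 19^1 · u with u = 8 a unit in ℤ_19. Expand u iteratively via a_{v+i} = u_i mod 19, u_{i+1} = (u_i − a_{v+i})/19:
  u_0 = 8;  a_1 = 8;  u_1 = (u_0 − 8)/19 = 0
  u_1 = 0;  a_2 = 0;  u_2 = (u_1 − 0)/19 = 0
Digits: (0, 8, 0).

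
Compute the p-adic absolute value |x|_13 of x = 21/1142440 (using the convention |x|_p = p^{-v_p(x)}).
|21/1142440|_13 = 28561

Step 1 — compute v_13(x) by factoring powers of 13 out of the numerator and denominator: v_13(21/1142440) = -4. Step 2 — apply |x|_p = p^{-v_p(x)} = 13^{4} = 28561.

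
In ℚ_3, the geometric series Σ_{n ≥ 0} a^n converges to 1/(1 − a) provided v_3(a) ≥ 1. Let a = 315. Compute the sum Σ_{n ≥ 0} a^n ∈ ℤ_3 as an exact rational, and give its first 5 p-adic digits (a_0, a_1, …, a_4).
Σ a^n = 1/(1 − a) = -1/314;  first 5 digits = (1, 0, 2, 2, 1)

v_3(a) = 2 ≥ 1, so the series converges in ℤ_3 to 1/(1 − a) = 1/(1 − 315) = -1/314. Expand this rational in ℤ_3: compute digits iteratively via d_i = x_i mod 3, x_{i+1} = (x_i − d_i)/3. The first 5 digits are (1, 0, 2, 2, 1).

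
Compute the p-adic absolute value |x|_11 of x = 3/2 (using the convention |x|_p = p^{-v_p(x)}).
|3/2|_11 = 1

Step 1 — compute v_11(x) by factoring powers of 11 out of the numerator and denominator: v_11(3/2) = 0. Step 2 — apply |x|_p = p^{-v_p(x)} = 11^{0} = 1.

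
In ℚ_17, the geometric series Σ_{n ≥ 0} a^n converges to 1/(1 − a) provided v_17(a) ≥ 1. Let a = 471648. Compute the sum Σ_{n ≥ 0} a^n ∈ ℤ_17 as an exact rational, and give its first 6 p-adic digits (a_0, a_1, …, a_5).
Σ a^n = 1/(1 − a) = -1/471647;  first 6 digits = (1, 0, 0, 11, 5, 0)

v_17(a) = 3 ≥ 1, so the series converges in ℤ_17 to 1/(1 − a) = 1/(1 − 471648) = -1/471647. Expand this rational in ℤ_17: compute digits iteratively via d_i = x_i mod 17, x_{i+1} = (x_i − d_i)/17. The first 6 digits are (1, 0, 0, 11, 5, 0).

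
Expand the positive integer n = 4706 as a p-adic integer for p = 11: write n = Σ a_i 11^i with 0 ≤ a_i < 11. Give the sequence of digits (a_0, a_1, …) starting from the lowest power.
(a_0, a_1, …) = (9, 9, 5, 3)

Repeated division by 11 gives the digits low-to-high: 4706 = 9 + 9·11^1 + 5·11^2 + 3·11^3. Digit sequence: (9, 9, 5, 3).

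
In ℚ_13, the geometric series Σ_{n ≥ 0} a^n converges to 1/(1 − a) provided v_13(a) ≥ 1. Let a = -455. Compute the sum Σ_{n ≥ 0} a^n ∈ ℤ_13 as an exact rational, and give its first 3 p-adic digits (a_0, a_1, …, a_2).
Σ a^n = 1/(1 − a) = 1/456;  first 3 digits = (1, 4, 0)

v_13(a) = 1 ≥ 1, so the series converges in ℤ_13 to 1/(1 − a) = 1/(1 − (-455)) = 1/456. Expand this rational in ℤ_13: compute digits iteratively via d_i = x_i mod 13, x_{i+1} = (x_i − d_i)/13. The first 3 digits are (1, 4, 0).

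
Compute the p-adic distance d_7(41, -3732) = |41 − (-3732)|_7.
d_7(41, -3732) = 1/343

Step 1 — x − y = 41 − (-3732) = 3773. Step 2 — v_7(3773) = 3 (factor: 3773 = (7^3 · 11); the sign does not affect v_p). Step 3 — |x − y|_7 = 7^{-3} = 1/343.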